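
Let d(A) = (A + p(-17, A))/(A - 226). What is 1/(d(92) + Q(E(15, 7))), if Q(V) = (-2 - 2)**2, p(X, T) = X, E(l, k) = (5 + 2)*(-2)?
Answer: 134/2069 ≈ 0.064766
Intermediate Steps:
E(l, k) = -14 (E(l, k) = 7*(-2) = -14)
d(A) = (-17 + A)/(-226 + A) (d(A) = (A - 17)/(A - 226) = (-17 + A)/(-226 + A))
Q(V) = 16 (Q(V) = (-4)**2 = 16)
1/(d(92) + Q(E(15, 7))) = 1/((-17 + 92)/(-226 + 92) + 16) = 1/(75/(-134) + 16) = 1/(-1/134*75 + 16) = 1/(-75/134 + 16) = 1/(2069/134) = 134/2069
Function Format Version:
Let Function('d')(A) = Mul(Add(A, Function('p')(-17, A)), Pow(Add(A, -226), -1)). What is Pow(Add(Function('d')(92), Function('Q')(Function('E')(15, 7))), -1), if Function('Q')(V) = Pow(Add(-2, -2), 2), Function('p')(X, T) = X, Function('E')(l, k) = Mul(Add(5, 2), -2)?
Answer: Rational(134, 2069) ≈ 0.064766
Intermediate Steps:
Function('E')(l, k) = -14 (Function('E')(l, k) = Mul(7, -2) = -14)
Function('d')(A) = Mul(Pow(Add(-226, A), -1), Add(-17, A)) (Function('d')(A) = Mul(Add(A, -17), Pow(Add(A, -226), -1)) = Mul(Add(-17, A), Pow(Add(-226, A), -1)) = Mul(Pow(Add(-226, A), -1), Add(-17, A)))
Function('Q')(V) = 16 (Function('Q')(V) = Pow(-4, 2) = 16)
Pow(Add(Function('d')(92), Function('Q')(Function('E')(15, 7))), -1) = Pow(Add(Mul(Pow(Add(-226, 92), -1), Add(-17, 92)), 16), -1) = Pow(Add(Mul(Pow(-134, -1), 75), 16), -1) = Pow(Add(Mul(Rational(-1, 134), 75), 16), -1) = Pow(Add(Rational(-75, 134), 16), -1) = Pow(Rational(2069, 134), -1) = Rational(134, 2069)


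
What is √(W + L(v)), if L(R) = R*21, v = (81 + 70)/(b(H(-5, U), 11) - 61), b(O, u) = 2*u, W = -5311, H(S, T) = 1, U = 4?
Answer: 10*I*√9113/13 ≈ 73.432*I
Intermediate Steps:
v = -151/39 (v = (81 + 70)/(2*11 - 61) = 151/(22 - 61) = 151/(-39) = 151*(-1/39) = -151/39 ≈ -3.8718)
L(R) = 21*R
√(W + L(v)) = √(-5311 + 21*(-151/39)) = √(-5311 - 1057/13) = √(-70100/13) = 10*I*√9113/13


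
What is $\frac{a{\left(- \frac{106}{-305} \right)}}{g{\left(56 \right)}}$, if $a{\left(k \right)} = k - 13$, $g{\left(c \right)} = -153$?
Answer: $\frac{227}{2745} \approx 0.082696$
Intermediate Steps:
$a{\left(k \right)} = -13 + k$
$\frac{a{\left(- \frac{106}{-305} \right)}}{g{\left(56 \right)}} = \frac{-13 - \frac{106}{-305}}{-153} = \left(-13 - - \frac{106}{305}\right) \left(- \frac{1}{153}\right) = \left(-13 + \frac{106}{305}\right) \left(- \frac{1}{153}\right) = \left(- \frac{3859}{305}\right) \left(- \frac{1}{153}\right) = \frac{227}{2745}$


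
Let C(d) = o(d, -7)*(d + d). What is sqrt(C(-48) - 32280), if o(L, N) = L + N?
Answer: 30*I*sqrt(30) ≈ 164.32*I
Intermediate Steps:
C(d) = 2*d*(-7 + d) (C(d) = (d - 7)*(d + d) = (-7 + d)*(2*d) = 2*d*(-7 + d))
sqrt(C(-48) - 32280) = sqrt(2*(-48)*(-7 - 48) - 32280) = sqrt(2*(-48)*(-55) - 32280) = sqrt(5280 - 32280) = sqrt(-27000) = 30*I*sqrt(30)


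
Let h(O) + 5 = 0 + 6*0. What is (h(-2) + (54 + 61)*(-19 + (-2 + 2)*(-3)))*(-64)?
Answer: 140160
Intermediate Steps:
h(O) = -5 (h(O) = -5 + (0 + 6*0) = -5 + (0 + 0) = -5 + 0 = -5)
(h(-2) + (54 + 61)*(-19 + (-2 + 2)*(-3)))*(-64) = (-5 + (54 + 61)*(-19 + (-2 + 2)*(-3)))*(-64) = (-5 + 115*(-19 + 0*(-3)))*(-64) = (-5 + 115*(-19 + 0))*(-64) = (-5 + 115*(-19))*(-64) = (-5 - 2185)*(-64) = -2190*(-64) = 140160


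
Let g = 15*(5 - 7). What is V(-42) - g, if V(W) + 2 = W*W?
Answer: 1792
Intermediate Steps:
V(W) = -2 + W² (V(W) = -2 + W*W = -2 + W²)
g = -30 (g = 15*(-2) = -30)
V(-42) - g = (-2 + (-42)²) - 1*(-30) = (-2 + 1764) + 30 = 1762 + 30 = 1792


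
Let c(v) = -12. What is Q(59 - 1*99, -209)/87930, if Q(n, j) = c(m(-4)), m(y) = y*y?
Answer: -2/14655 ≈ -0.00013647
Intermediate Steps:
m(y) = y²
Q(n, j) = -12
Q(59 - 1*99, -209)/87930 = -12/87930 = -12*1/87930 = -2/14655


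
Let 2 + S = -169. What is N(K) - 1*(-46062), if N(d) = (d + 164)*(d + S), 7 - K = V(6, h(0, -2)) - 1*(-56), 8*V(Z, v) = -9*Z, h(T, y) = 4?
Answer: 321581/16 ≈ 20099.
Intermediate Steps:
S = -171 (S = -2 - 169 = -171)
V(Z, v) = -9*Z/8 (V(Z, v) = (-9*Z)/8 = -9*Z/8)
K = -169/4 (K = 7 - (-9/8*6 - 1*(-56)) = 7 - (-27/4 + 56) = 7 - 1*197/4 = 7 - 197/4 = -169/4 ≈ -42.250)
N(d) = (-171 + d)*(164 + d) (N(d) = (d + 164)*(d - 171) = (164 + d)*(-171 + d) = (-171 + d)*(164 + d))
N(K) - 1*(-46062) = (-28044 + (-169/4)² - 7*(-169/4)) - 1*(-46062) = (-28044 + 28561/16 + 1183/4) + 46062 = -415411/16 + 46062 = 321581/16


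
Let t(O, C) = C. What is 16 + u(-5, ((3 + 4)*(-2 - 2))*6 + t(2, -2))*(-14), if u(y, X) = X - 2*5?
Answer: 2536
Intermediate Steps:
u(y, X) = -10 + X (u(y, X) = X - 10 = -10 + X)
16 + u(-5, ((3 + 4)*(-2 - 2))*6 + t(2, -2))*(-14) = 16 + (-10 + (((3 + 4)*(-2 - 2))*6 - 2))*(-14) = 16 + (-10 + ((7*(-4))*6 - 2))*(-14) = 16 + (-10 + (-28*6 - 2))*(-14) = 16 + (-10 + (-168 - 2))*(-14) = 16 + (-10 - 170)*(-14) = 16 - 180*(-14) = 16 + 2520 = 2536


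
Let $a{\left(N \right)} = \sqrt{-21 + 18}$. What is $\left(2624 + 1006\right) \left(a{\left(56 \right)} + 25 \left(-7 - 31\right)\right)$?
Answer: $-3448500 + 3630 i \sqrt{3} \approx -3.4485 \cdot 10^{6} + 6287.3 i$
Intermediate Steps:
$a{\left(N \right)} = i \sqrt{3}$ ($a{\left(N \right)} = \sqrt{-3} = i \sqrt{3}$)
$\left(2624 + 1006\right) \left(a{\left(56 \right)} + 25 \left(-7 - 31\right)\right) = \left(2624 + 1006\right) \left(i \sqrt{3} + 25 \left(-7 - 31\right)\right) = 3630 \left(i \sqrt{3} + 25 \left(-38\right)\right) = 3630 \left(i \sqrt{3} - 950\right) = 3630 \left(-950 + i \sqrt{3}\right) = -3448500 + 3630 i \sqrt{3}$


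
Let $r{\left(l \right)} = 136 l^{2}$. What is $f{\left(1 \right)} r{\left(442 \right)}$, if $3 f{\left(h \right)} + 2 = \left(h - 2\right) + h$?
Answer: $- \frac{53139008}{3} \approx -1.7713 \cdot 10^{7}$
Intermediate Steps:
$f{\left(h \right)} = - \frac{4}{3} + \frac{2 h}{3}$ ($f{\left(h \right)} = - \frac{2}{3} + \frac{\left(h - 2\right) + h}{3} = - \frac{2}{3} + \frac{\left(-2 + h\right) + h}{3} = - \frac{2}{3} + \frac{-2 + 2 h}{3} = - \frac{2}{3} + \left(- \frac{2}{3} + \frac{2 h}{3}\right) = - \frac{4}{3} + \frac{2 h}{3}$)
$f{\left(1 \right)} r{\left(442 \right)} = \left(- \frac{4}{3} + \frac{2}{3} \cdot 1\right) 136 \cdot 442^{2} = \left(- \frac{4}{3} + \frac{2}{3}\right) 136 \cdot 195364 = \left(- \frac{2}{3}\right) 26569504 = - \frac{53139008}{3}$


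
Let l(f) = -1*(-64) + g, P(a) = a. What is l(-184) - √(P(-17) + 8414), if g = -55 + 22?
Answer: 31 - 3*√933 ≈ -60.635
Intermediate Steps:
g = -33
l(f) = 31 (l(f) = -1*(-64) - 33 = 64 - 33 = 31)
l(-184) - √(P(-17) + 8414) = 31 - √(-17 + 8414) = 31 - √8397 = 31 - 3*√933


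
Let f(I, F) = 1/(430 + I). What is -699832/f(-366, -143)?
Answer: -44789248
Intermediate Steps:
-699832/f(-366, -143) = -699832/(1/(430 - 366)) = -699832/(1/64) = -699832/1/64 = -699832*64 = -44789248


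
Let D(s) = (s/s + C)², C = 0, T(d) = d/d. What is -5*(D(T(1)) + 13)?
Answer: -70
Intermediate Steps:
T(d) = 1
D(s) = 1 (D(s) = (s/s + 0)² = (1 + 0)² = 1² = 1)
-5*(D(T(1)) + 13) = -5*(1 + 13) = -5*14 = -70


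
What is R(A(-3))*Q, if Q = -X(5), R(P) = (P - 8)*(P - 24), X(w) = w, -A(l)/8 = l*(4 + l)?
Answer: 0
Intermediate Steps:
A(l) = -8*l*(4 + l)
R(P) = (-24 + P)*(-8 + P) (R(P) = (-8 + P)*(-24 + P) = (-24 + P)*(-8 + P))
Q = -5 (Q = -1*5 = -5)
R(A(-3))*Q = (192 + (-8*(-3)*(4 - 3))**2 - (-256)*(-3)*(4 - 3))*(-5) = (192 + (-8*(-3)*1)**2 - (-256)*(-3))*(-5) = (192 + 24**2 - 32*24)*(-5) = (192 + 576 - 768)*(-5) = 0*(-5) = 0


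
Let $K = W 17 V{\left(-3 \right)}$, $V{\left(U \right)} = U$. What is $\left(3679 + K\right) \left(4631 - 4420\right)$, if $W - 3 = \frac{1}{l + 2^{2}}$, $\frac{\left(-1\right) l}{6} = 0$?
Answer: $\frac{2965183}{4} \approx 7.413 \cdot 10^{5}$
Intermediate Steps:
$l = 0$ ($l = \left(-6\right) 0 = 0$)
$W = \frac{13}{4}$ ($W = 3 + \frac{1}{0 + 2^{2}} = 3 + \frac{1}{0 + 4} = 3 + \frac{1}{4} = \frac{13}{4} \approx 3.25$)
$K = - \frac{663}{4}$ ($K = \frac{13}{4} \cdot 17 \left(-3\right) = \frac{221}{4} \left(-3\right) = - \frac{663}{4} \approx -165.75$)
$\left(3679 + K\right) \left(4631 - 4420\right) = \left(3679 - \frac{663}{4}\right) \left(4631 - 4420\right) = \frac{14053}{4} \cdot 211 = \frac{2965183}{4}$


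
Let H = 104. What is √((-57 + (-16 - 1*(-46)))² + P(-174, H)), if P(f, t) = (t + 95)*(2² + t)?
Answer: 3*√2469 ≈ 149.07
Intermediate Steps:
P(f, t) = (4 + t)*(95 + t) (P(f, t) = (95 + t)*(4 + t) = (4 + t)*(95 + t))
√((-57 + (-16 - 1*(-46)))² + P(-174, H)) = √((-57 + (-16 - 1*(-46)))² + (380 + 104² + 99*104)) = √((-57 + (-16 + 46))² + (380 + 10816 + 10296)) = √((-57 + 30)² + 21492) = √((-27)² + 21492) = √(729 + 21492) = √22221 = 3*√2469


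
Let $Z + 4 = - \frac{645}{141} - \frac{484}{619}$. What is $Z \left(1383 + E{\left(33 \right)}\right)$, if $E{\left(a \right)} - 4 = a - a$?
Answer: $- \frac{377548335}{29093} \approx -12977.0$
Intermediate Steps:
$E{\left(a \right)} = 4$ ($E{\left(a \right)} = 4 + \left(a - a\right) = 4 + 0 = 4$)
$Z = - \frac{272205}{29093}$ ($Z = -4 - \left(\frac{215}{47} + \frac{484}{619}\right) = -4 - \frac{155833}{29093} = - \frac{272205}{29093} \approx -9.3564$)
$Z \left(1383 + E{\left(33 \right)}\right) = - \frac{272205 \left(1383 + 4\right)}{29093} = \left(- \frac{272205}{29093}\right) 1387 = - \frac{377548335}{29093}$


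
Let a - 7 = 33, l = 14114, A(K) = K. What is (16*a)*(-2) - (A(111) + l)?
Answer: -15505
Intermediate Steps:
a = 40 (a = 7 + 33 = 40)
(16*a)*(-2) - (A(111) + l) = (16*40)*(-2) - (111 + 14114) = 640*(-2) - 1*14225 = -1280 - 14225 = -15505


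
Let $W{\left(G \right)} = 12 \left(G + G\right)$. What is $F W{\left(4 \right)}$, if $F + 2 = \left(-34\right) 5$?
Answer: $-16512$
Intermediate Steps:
$W{\left(G \right)} = 24 G$ ($W{\left(G \right)} = 12 \cdot 2 G = 24 G$)
$F = -172$ ($F = -2 - 170 = -172$)
$F W{\left(4 \right)} = - 172 \cdot 24 \cdot 4 = \left(-172\right) 96 = -16512$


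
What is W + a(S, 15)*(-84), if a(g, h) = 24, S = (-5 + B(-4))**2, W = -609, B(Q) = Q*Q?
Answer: -2625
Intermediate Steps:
B(Q) = Q**2
S = 121 (S = (-5 + (-4)**2)**2 = (-5 + 16)**2 = 11**2 = 121)
W + a(S, 15)*(-84) = -609 + 24*(-84) = -609 - 2016 = -2625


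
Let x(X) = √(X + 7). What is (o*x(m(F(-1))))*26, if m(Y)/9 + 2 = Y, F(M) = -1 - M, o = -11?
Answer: -286*I*√11 ≈ -948.55*I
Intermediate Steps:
m(Y) = -18 + 9*Y
x(X) = √(7 + X)
(o*x(m(F(-1))))*26 = -11*√(7 + (-18 + 9*(-1 - 1*(-1))))*26 = -11*√(7 + (-18 + 9*(-1 + 1)))*26 = -11*√(7 + (-18 + 9*0))*26 = -11*√(7 + (-18 + 0))*26 = -11*√(7 - 18)*26 = -11*I*√11*26 = -286*I*√11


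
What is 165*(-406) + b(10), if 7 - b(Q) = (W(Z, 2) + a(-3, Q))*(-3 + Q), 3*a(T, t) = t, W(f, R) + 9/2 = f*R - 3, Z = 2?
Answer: -401891/6 ≈ -66982.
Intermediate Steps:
W(f, R) = -15/2 + R*f (W(f, R) = -9/2 + (f*R - 3) = -9/2 + (R*f - 3) = -9/2 + (-3 + R*f) = -15/2 + R*f)
a(T, t) = t/3
b(Q) = 7 - (-3 + Q)*(-7/2 + Q/3) (b(Q) = 7 - ((-15/2 + 2*2) + Q/3)*(-3 + Q) = 7 - ((-15/2 + 4) + Q/3)*(-3 + Q) = 7 - (-7/2 + Q/3)*(-3 + Q) = 7 - (-3 + Q)*(-7/2 + Q/3))
165*(-406) + b(10) = 165*(-406) + (-7/2 - ⅓*10² + (9/2)*10) = -66990 + (-7/2 - ⅓*100 + 45) = -66990 + (-7/2 - 100/3 + 45) = -66990 + 49/6 = -401891/6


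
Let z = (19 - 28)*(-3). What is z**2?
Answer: 729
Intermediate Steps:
z = 27 (z = -9*(-3) = 27)
z**2 = 27**2 = 729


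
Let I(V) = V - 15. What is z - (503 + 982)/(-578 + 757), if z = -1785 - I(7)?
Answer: -319568/179 ≈ -1785.3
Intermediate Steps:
I(V) = -15 + V
z = -1777 (z = -1785 - (-15 + 7) = -1785 - 1*(-8) = -1785 + 8 = -1777)
z - (503 + 982)/(-578 + 757) = -1777 - (503 + 982)/(-578 + 757) = -1777 - 1485/179 = -319568/179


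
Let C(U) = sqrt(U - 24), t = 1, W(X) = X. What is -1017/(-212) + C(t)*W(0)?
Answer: 1017/212 ≈ 4.7972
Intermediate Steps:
C(U) = sqrt(-24 + U)
-1017/(-212) + C(t)*W(0) = -1017/(-212) + sqrt(-24 + 1)*0 = -1017*(-1/212) + sqrt(-23)*0 = 1017/212 + (I*sqrt(23))*0 = 1017/212 + 0 = 1017/212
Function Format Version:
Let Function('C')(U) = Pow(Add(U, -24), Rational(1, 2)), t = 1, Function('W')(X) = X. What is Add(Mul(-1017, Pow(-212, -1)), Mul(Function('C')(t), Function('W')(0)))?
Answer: Rational(1017, 212) ≈ 4.7972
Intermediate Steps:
Function('C')(U) = Pow(Add(-24, U), Rational(1, 2))
Add(Mul(-1017, Pow(-212, -1)), Mul(Function('C')(t), Function('W')(0))) = Add(Mul(-1017, Pow(-212, -1)), Mul(Pow(Add(-24, 1), Rational(1, 2)), 0)) = Add(Mul(-1017, Rational(-1, 212)), Mul(Pow(-23, Rational(1, 2)), 0)) = Add(Rational(1017, 212), Mul(Mul(I, Pow(23, Rational(1, 2))), 0)) = Add(Rational(1017, 212), 0) = Rational(1017, 212)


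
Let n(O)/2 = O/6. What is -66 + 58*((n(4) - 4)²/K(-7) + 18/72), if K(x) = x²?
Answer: -37999/882 ≈ -43.083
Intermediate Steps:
n(O) = O/3 (n(O) = 2*(O/6) = O/3)
-66 + 58*((n(4) - 4)²/K(-7) + 18/72) = -66 + 58*(((⅓)*4 - 4)²/((-7)²) + 18/72) = -66 + 58*((4/3 - 4)²/49 + 18*(1/72)) = -66 + 58*((-8/3)²*(1/49) + ¼) = -66 + 58*((64/9)*(1/49) + ¼) = -66 + 58*(64/441 + ¼) = -66 + 58*(697/1764) = -66 + 20213/882 = -37999/882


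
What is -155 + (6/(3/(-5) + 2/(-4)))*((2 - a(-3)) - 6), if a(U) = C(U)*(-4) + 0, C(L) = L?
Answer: -745/11 ≈ -67.727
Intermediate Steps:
a(U) = -4*U (a(U) = U*(-4) + 0 = -4*U + 0 = -4*U)
-155 + (6/(3/(-5) + 2/(-4)))*((2 - a(-3)) - 6) = -155 + (6/(3/(-5) + 2/(-4)))*((2 - (-4)*(-3)) - 6) = -155 + (6/(3*(-⅕) + 2*(-¼)))*((2 - 1*12) - 6) = -155 + (6/(-⅗ - ½))*((2 - 12) - 6) = -155 + (6/(-11/10))*(-10 - 6) = -155 + (6*(-10/11))*(-16) = -155 - 60/11*(-16) = -155 + 960/11 = -745/11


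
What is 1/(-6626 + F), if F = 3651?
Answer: -1/2975 ≈ -0.00033613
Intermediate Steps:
1/(-6626 + F) = 1/(-6626 + 3651) = 1/(-2975) = -1/2975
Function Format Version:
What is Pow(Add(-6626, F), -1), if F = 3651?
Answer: Rational(-1, 2975) ≈ -0.00033613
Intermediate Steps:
Pow(Add(-6626, F), -1) = Pow(Add(-6626, 3651), -1) = Pow(-2975, -1) = Rational(-1, 2975)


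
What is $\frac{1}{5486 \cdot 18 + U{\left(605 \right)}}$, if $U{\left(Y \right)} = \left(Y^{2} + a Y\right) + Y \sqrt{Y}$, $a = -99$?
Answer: $\frac{404878}{163704749759} - \frac{6655 \sqrt{5}}{163704749759} \approx 2.3823 \cdot 10^{-6}$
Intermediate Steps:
$U{\left(Y \right)} = Y^{2} + Y^{\frac{3}{2}} - 99 Y$ ($U{\left(Y \right)} = \left(Y^{2} - 99 Y\right) + Y \sqrt{Y} = \left(Y^{2} - 99 Y\right) + Y^{\frac{3}{2}} = Y^{2} + Y^{\frac{3}{2}} - 99 Y$)
$\frac{1}{5486 \cdot 18 + U{\left(605 \right)}} = \frac{1}{5486 \cdot 18 + \left(605^{2} + 605^{\frac{3}{2}} - 59895\right)} = \frac{1}{98748 + \left(366025 + 6655 \sqrt{5} - 59895\right)} = \frac{1}{98748 + \left(306130 + 6655 \sqrt{5}\right)} = \frac{1}{404878 + 6655 \sqrt{5}}$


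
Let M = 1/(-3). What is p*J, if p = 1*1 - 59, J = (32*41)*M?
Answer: 76096/3 ≈ 25365.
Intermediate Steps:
M = -1/3 ≈ -0.33333
J = -1312/3 (J = (32*41)*(-1/3) = 1312*(-1/3) = -1312/3 ≈ -437.33)
p = -58 (p = 1 - 59 = -58)
p*J = -58*(-1312/3) = 76096/3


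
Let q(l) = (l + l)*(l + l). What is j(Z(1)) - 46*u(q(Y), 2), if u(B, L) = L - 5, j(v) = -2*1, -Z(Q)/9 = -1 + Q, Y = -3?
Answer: 136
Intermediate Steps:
Z(Q) = 9 - 9*Q (Z(Q) = -9*(-1 + Q) = 9 - 9*Q)
j(v) = -2
q(l) = 4*l² (q(l) = (2*l)*(2*l) = 4*l²)
u(B, L) = -5 + L
j(Z(1)) - 46*u(q(Y), 2) = -2 - 46*(-5 + 2) = -2 - 46*(-3) = -2 + 138 = 136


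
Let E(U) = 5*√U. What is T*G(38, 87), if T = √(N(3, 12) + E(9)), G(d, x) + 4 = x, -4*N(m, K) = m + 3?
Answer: 249*√6/2 ≈ 304.96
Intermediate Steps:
N(m, K) = -¾ - m/4 (N(m, K) = -(m + 3)/4 = -(3 + m)/4 = -¾ - m/4)
G(d, x) = -4 + x
T = 3*√6/2 (T = √((-¾ - ¼*3) + 5*√9) = √((-¾ - ¾) + 5*3) = √(-3/2 + 15) = √(27/2) = 3*√6/2 ≈ 3.6742)
T*G(38, 87) = (3*√6/2)*(-4 + 87) = (3*√6/2)*83 = 249*√6/2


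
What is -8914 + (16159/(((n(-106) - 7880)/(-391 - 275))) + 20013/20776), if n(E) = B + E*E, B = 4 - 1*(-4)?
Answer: -30233049361/2496088 ≈ -12112.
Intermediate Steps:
B = 8 (B = 4 + 4 = 8)
n(E) = 8 + E² (n(E) = 8 + E*E = 8 + E²)
-8914 + (16159/(((n(-106) - 7880)/(-391 - 275))) + 20013/20776) = -8914 + (16159/((((8 + (-106)²) - 7880)/(-391 - 275))) + 20013/20776) = -8914 + (16159/((((8 + 11236) - 7880)/(-666))) + 20013*(1/20776)) = -8914 + (16159/(((11244 - 7880)*(-1/666))) + 2859/2968) = -8914 + (16159/((3364*(-1/666))) + 2859/2968) = -8914 + (16159/(-1682/333) + 2859/2968) = -8914 + (16159*(-333/1682) + 2859/2968) = -8914 + (-5380947/1682 + 2859/2968) = -8914 - 7982920929/2496088 = -30233049361/2496088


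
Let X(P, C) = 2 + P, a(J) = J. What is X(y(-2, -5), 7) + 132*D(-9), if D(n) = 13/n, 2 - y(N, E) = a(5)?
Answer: -575/3 ≈ -191.67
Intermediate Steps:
y(N, E) = -3 (y(N, E) = 2 - 1*5 = 2 - 5 = -3)
X(y(-2, -5), 7) + 132*D(-9) = (2 - 3) + 132*(13/(-9)) = -1 + 132*(13*(-1/9)) = -1 + 132*(-13/9) = -1 - 572/3 = -575/3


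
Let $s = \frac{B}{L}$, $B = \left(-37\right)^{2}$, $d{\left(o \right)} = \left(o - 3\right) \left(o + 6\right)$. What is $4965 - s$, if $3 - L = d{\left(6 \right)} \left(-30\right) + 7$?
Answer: $\frac{5340971}{1076} \approx 4963.7$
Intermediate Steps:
$d{\left(o \right)} = \left(-3 + o\right) \left(6 + o\right)$
$L = 1076$ ($L = 3 - \left(\left(-18 + 6^{2} + 3 \cdot 6\right) \left(-30\right) + 7\right) = 3 - \left(\left(-18 + 36 + 18\right) \left(-30\right) + 7\right) = 3 - \left(36 \left(-30\right) + 7\right) = 3 - \left(-1080 + 7\right) = 3 - -1073 = 3 + 1073 = 1076$)
$B = 1369$
$s = \frac{1369}{1076} \approx 1.2723$
$4965 - s = 4965 - \frac{1369}{1076} = \frac{5340971}{1076}$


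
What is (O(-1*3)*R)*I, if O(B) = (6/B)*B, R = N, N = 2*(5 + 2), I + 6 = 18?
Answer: 1008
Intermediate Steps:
I = 12 (I = -6 + 18 = 12)
N = 14 (N = 2*7 = 14)
R = 14
O(B) = 6
(O(-1*3)*R)*I = (6*14)*12 = 84*12 = 1008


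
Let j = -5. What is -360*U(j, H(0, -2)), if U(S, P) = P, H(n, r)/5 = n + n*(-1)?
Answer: 0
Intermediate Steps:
H(n, r) = 0 (H(n, r) = 5*(n + n*(-1)) = 5*(n - n) = 5*0 = 0)
-360*U(j, H(0, -2)) = -360*0 = 0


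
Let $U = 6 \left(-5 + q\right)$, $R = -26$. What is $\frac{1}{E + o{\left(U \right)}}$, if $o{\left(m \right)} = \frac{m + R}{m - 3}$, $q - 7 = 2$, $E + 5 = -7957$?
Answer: $- \frac{21}{167204} \approx -0.0001256$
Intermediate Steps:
$E = -7962$ ($E = -5 - 7957 = -7962$)
$q = 9$ ($q = 7 + 2 = 9$)
$U = 24$ ($U = 6 \left(-5 + 9\right) = 6 \cdot 4 = 24$)
$o{\left(m \right)} = \frac{-26 + m}{-3 + m}$ ($o{\left(m \right)} = \frac{m - 26}{m - 3} = \frac{-26 + m}{-3 + m}$)
$\frac{1}{E + o{\left(U \right)}} = \frac{1}{-7962 + \frac{-26 + 24}{-3 + 24}} = \frac{1}{-7962 + \frac{1}{21} \left(-2\right)} = \frac{1}{-7962 - \frac{2}{21}} = \frac{1}{- \frac{167204}{21}} = - \frac{21}{167204}$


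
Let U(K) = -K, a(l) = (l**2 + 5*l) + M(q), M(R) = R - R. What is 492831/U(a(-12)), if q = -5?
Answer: -164277/28 ≈ -5867.0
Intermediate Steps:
M(R) = 0
a(l) = l**2 + 5*l (a(l) = (l**2 + 5*l) + 0 = l**2 + 5*l)
492831/U(a(-12)) = 492831/((-(-12)*(5 - 12))) = 492831/((-(-12)*(-7))) = 492831/((-1*84)) = 492831/(-84) = 492831*(-1/84) = -164277/28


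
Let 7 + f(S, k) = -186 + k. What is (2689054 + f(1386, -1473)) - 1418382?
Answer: 1269006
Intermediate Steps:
f(S, k) = -193 + k (f(S, k) = -7 + (-186 + k) = -193 + k)
(2689054 + f(1386, -1473)) - 1418382 = (2689054 + (-193 - 1473)) - 1418382 = (2689054 - 1666) - 1418382 = 2687388 - 1418382 = 1269006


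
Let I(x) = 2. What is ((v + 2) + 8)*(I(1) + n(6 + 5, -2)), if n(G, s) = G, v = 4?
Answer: 182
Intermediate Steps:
((v + 2) + 8)*(I(1) + n(6 + 5, -2)) = ((4 + 2) + 8)*(2 + (6 + 5)) = (6 + 8)*(2 + 11) = 14*13 = 182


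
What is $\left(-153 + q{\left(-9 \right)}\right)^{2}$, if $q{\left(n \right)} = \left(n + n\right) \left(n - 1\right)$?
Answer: $729$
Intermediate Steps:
$q{\left(n \right)} = 2 n \left(-1 + n\right)$
$\left(-153 + q{\left(-9 \right)}\right)^{2} = \left(-153 + 2 \left(-9\right) \left(-1 - 9\right)\right)^{2} = \left(-153 + 2 \left(-9\right) \left(-10\right)\right)^{2} = \left(-153 + 180\right)^{2} = 27^{2} = 729$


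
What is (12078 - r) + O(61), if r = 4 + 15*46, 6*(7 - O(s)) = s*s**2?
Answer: -158635/6 ≈ -26439.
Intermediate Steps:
O(s) = 7 - s**3/6 (O(s) = 7 - s*s**2/6 = 7 - s**3/6)
r = 694 (r = 4 + 690 = 694)
(12078 - r) + O(61) = (12078 - 1*694) + (7 - 1/6*61**3) = (12078 - 694) + (7 - 1/6*226981) = 11384 + (7 - 226981/6) = 11384 - 226939/6 = -158635/6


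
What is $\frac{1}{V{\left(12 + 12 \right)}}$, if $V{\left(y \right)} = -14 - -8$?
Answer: $- \frac{1}{6} \approx -0.16667$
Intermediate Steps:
$V{\left(y \right)} = -6$ ($V{\left(y \right)} = -14 + 8 = -6$)
$\frac{1}{V{\left(12 + 12 \right)}} = \frac{1}{-6} = - \frac{1}{6}$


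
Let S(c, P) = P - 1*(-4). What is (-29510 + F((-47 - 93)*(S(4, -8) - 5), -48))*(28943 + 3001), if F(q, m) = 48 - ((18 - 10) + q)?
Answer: -981639120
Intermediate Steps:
S(c, P) = 4 + P (S(c, P) = P + 4 = 4 + P)
F(q, m) = 40 - q (F(q, m) = 48 - (8 + q) = 48 + (-8 - q) = 40 - q)
(-29510 + F((-47 - 93)*(S(4, -8) - 5), -48))*(28943 + 3001) = (-29510 + (40 - (-47 - 93)*((4 - 8) - 5)))*(28943 + 3001) = (-29510 + (40 - (-140)*(-4 - 5)))*31944 = (-29510 + (40 - (-140)*(-9)))*31944 = (-29510 + (40 - 1*1260))*31944 = (-29510 + (40 - 1260))*31944 = (-29510 - 1220)*31944 = -30730*31944 = -981639120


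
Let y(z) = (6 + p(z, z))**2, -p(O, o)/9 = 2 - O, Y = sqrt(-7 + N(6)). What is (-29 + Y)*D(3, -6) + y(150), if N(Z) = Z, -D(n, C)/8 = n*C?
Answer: 1786068 + 144*I ≈ 1.7861e+6 + 144.0*I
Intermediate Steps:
D(n, C) = -8*C*n (D(n, C) = -8*n*C = -8*C*n)
Y = I (Y = sqrt(-7 + 6) = sqrt(-1) = I ≈ 1.0*I)
p(O, o) = -18 + 9*O (p(O, o) = -9*(2 - O) = -18 + 9*O)
y(z) = (-12 + 9*z)**2 (y(z) = (6 + (-18 + 9*z))**2 = (-12 + 9*z)**2)
(-29 + Y)*D(3, -6) + y(150) = (-29 + I)*(-8*(-6)*3) + 9*(-4 + 3*150)**2 = (-29 + I)*144 + 9*(-4 + 450)**2 = (-4176 + 144*I) + 9*446**2 = (-4176 + 144*I) + 9*198916 = (-4176 + 144*I) + 1790244 = 1786068 + 144*I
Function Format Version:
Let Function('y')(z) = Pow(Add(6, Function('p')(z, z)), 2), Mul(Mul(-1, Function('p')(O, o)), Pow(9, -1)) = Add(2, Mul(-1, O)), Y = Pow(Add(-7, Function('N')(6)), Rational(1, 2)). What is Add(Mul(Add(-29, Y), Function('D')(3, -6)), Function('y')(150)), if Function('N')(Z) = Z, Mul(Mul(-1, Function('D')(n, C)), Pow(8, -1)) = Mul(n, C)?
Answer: Add(1786068, Mul(144, I)) ≈ Add(1.7861e+6, Mul(144.00, I))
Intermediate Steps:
Function('D')(n, C) = Mul(-8, C, n) (Function('D')(n, C) = Mul(-8, Mul(n, C)) = Mul(-8, Mul(C, n)) = Mul(-8, C, n))
Y = I (Y = Pow(Add(-7, 6), Rational(1, 2)) = Pow(-1, Rational(1, 2)) = I ≈ Mul(1.0000, I))
Function('p')(O, o) = Add(-18, Mul(9, O)) (Function('p')(O, o) = Mul(-9, Add(2, Mul(-1, O))) = Add(-18, Mul(9, O)))
Function('y')(z) = Pow(Add(-12, Mul(9, z)), 2) (Function('y')(z) = Pow(Add(6, Add(-18, Mul(9, z))), 2) = Pow(Add(-12, Mul(9, z)), 2))
Add(Mul(Add(-29, Y), Function('D')(3, -6)), Function('y')(150)) = Add(Mul(Add(-29, I), Mul(-8, -6, 3)), Mul(9, Pow(Add(-4, Mul(3, 150)), 2))) = Add(Mul(Add(-29, I), 144), Mul(9, Pow(Add(-4, 450), 2))) = Add(Add(-4176, Mul(144, I)), Mul(9, Pow(446, 2))) = Add(Add(-4176, Mul(144, I)), Mul(9, 198916)) = Add(Add(-4176, Mul(144, I)), 1790244) = Add(1786068, Mul(144, I))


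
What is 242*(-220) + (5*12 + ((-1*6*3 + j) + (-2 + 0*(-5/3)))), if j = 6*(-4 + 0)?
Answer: -53224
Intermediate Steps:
j = -24 (j = 6*(-4) = -24)
242*(-220) + (5*12 + ((-1*6*3 + j) + (-2 + 0*(-5/3)))) = 242*(-220) + (5*12 + ((-1*6*3 - 24) + (-2 + 0*(-5/3)))) = -53240 + (60 + ((-6*3 - 24) + (-2 + 0*(-5*⅓)))) = -53240 + (60 + ((-18 - 24) + (-2 + 0*(-5/3)))) = -53240 + (60 + (-42 + (-2 + 0))) = -53240 + (60 + (-42 - 2)) = -53240 + (60 - 44) = -53240 + 16 = -53224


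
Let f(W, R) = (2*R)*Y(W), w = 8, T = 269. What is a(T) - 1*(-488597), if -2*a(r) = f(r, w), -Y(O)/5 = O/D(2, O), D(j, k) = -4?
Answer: 485907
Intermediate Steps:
Y(O) = 5*O/4 (Y(O) = -5*O/(-4) = -5*O*(-1)/4 = -(-5)*O/4 = 5*O/4)
f(W, R) = 5*R*W/2 (f(W, R) = (2*R)*(5*W/4) = 5*R*W/2)
a(r) = -10*r (a(r) = -5*8*r/4 = -10*r)
a(T) - 1*(-488597) = -10*269 - 1*(-488597) = -2690 + 488597 = 485907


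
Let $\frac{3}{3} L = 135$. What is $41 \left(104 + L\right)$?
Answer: $9799$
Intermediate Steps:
$L = 135$
$41 \left(104 + L\right) = 41 \left(104 + 135\right) = 41 \cdot 239 = 9799$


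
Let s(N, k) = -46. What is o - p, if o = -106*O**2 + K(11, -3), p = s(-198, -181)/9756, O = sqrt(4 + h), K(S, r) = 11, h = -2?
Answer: -980455/4878 ≈ -201.00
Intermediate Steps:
O = sqrt(2) (O = sqrt(4 - 2) = sqrt(2) ≈ 1.4142)
p = -23/4878 (p = -46/9756 = -46*1/9756 = -23/4878 ≈ -0.0047150)
o = -201 (o = -106*(sqrt(2))**2 + 11 = -106*2 + 11 = -212 + 11 = -201)
o - p = -201 - 1*(-23/4878) = -201 + 23/4878 = -980455/4878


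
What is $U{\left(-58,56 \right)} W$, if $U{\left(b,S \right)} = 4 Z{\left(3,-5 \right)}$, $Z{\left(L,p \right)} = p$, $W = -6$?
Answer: $120$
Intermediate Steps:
$U{\left(b,S \right)} = -20$ ($U{\left(b,S \right)} = 4 \left(-5\right) = -20$)
$U{\left(-58,56 \right)} W = \left(-20\right) \left(-6\right) = 120$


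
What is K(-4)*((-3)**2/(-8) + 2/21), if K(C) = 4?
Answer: -173/42 ≈ -4.1190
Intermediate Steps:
K(-4)*((-3)**2/(-8) + 2/21) = 4*((-3)**2/(-8) + 2/21) = 4*(9*(-1/8) + 2*(1/21)) = 4*(-9/8 + 2/21) = 4*(-173/168) = -173/42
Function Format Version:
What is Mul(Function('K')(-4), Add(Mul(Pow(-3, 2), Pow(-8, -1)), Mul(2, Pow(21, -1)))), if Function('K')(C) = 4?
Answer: Rational(-173, 42) ≈ -4.1190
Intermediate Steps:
Mul(Function('K')(-4), Add(Mul(Pow(-3, 2), Pow(-8, -1)), Mul(2, Pow(21, -1)))) = Mul(4, Add(Mul(Pow(-3, 2), Pow(-8, -1)), Mul(2, Pow(21, -1)))) = Mul(4, Add(Mul(9, Rational(-1, 8)), Mul(2, Rational(1, 21)))) = Mul(4, Add(Rational(-9, 8), Rational(2, 21))) = Mul(4, Rational(-173, 168)) = Rational(-173, 42)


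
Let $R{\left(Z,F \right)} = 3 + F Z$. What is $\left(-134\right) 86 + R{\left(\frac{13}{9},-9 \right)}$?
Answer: $-11534$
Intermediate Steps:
$\left(-134\right) 86 + R{\left(\frac{13}{9},-9 \right)} = \left(-134\right) 86 + \left(3 - 9 \cdot \frac{13}{9}\right) = -11524 + \left(3 - 9 \cdot 13 \cdot \frac{1}{9}\right) = -11524 + \left(3 - 13\right) = -11524 - 10 = -11534$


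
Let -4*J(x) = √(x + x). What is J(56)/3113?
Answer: -√7/3113 ≈ -0.00084990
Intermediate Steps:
J(x) = -√2*√x/4 (J(x) = -√(x + x)/4 = -√2*√x/4)
J(56)/3113 = -√2*√56/4/3113 = -√2*2*√14/4*(1/3113) = -√7*(1/3113) = -√7/3113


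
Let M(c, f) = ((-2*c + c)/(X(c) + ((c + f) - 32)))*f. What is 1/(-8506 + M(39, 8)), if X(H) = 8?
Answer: -23/195950 ≈ -0.00011738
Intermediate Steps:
M(c, f) = -c*f/(-24 + c + f) (M(c, f) = ((-2*c + c)/(8 + ((c + f) - 32)))*f = ((-c)/(8 + (-32 + c + f)))*f = ((-c)/(-24 + c + f))*f = (-c/(-24 + c + f))*f = -c*f/(-24 + c + f))
1/(-8506 + M(39, 8)) = 1/(-8506 - 1*39*8/(-24 + 39 + 8)) = 1/(-8506 - 1*39*8/23) = 1/(-8506 - 1*39*8*1/23) = 1/(-8506 - 312/23) = 1/(-195950/23) = -23/195950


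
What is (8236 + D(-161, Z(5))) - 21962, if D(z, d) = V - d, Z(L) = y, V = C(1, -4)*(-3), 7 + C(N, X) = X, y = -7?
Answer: -13686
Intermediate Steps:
C(N, X) = -7 + X
V = 33 (V = (-7 - 4)*(-3) = -11*(-3) = 33)
Z(L) = -7
D(z, d) = 33 - d
(8236 + D(-161, Z(5))) - 21962 = (8236 + (33 - 1*(-7))) - 21962 = (8236 + (33 + 7)) - 21962 = (8236 + 40) - 21962 = 8276 - 21962 = -13686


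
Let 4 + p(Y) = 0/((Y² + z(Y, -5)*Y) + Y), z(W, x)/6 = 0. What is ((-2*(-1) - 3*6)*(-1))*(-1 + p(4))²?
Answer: 400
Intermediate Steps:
z(W, x) = 0 (z(W, x) = 6*0 = 0)
p(Y) = -4 (p(Y) = -4 + 0/((Y² + 0*Y) + Y) = -4 + 0/((Y² + 0) + Y) = -4 + 0/(Y² + Y) = -4 + 0/(Y + Y²) = -4 + 0 = -4)
((-2*(-1) - 3*6)*(-1))*(-1 + p(4))² = ((-2*(-1) - 3*6)*(-1))*(-1 - 4)² = ((2 - 18)*(-1))*(-5)² = -16*(-1)*25 = 16*25 = 400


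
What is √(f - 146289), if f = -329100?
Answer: 9*I*√5869 ≈ 689.48*I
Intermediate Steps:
√(f - 146289) = √(-329100 - 146289) = √(-475389) = 9*I*√5869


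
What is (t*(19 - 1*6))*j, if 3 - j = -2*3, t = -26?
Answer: -3042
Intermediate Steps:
j = 9 (j = 3 - (-2)*3 = 3 - 1*(-6) = 3 + 6 = 9)
(t*(19 - 1*6))*j = -26*(19 - 1*6)*9 = -26*(19 - 6)*9 = -26*13*9 = -338*9 = -3042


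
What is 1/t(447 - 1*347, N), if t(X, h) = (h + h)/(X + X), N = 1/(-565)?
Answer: -56500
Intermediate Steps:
N = -1/565 ≈ -0.0017699
t(X, h) = h/X (t(X, h) = (2*h)/((2*X)) = (2*h)*(1/(2*X)) = h/X)
1/t(447 - 1*347, N) = 1/(-1/(565*(447 - 1*347))) = 1/(-1/(565*(447 - 347))) = 1/(-1/565/100) = 1/(-1/565*1/100) = 1/(-1/56500) = -56500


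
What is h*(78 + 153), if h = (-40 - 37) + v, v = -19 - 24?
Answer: -27720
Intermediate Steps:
v = -43
h = -120 (h = (-40 - 37) - 43 = -77 - 43 = -120)
h*(78 + 153) = -120*(78 + 153) = -120*231 = -27720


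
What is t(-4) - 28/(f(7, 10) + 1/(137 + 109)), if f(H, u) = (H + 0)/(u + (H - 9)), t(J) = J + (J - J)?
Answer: -31012/865 ≈ -35.852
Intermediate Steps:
t(J) = J (t(J) = J + 0 = J)
f(H, u) = H/(-9 + H + u) (f(H, u) = H/(u + (-9 + H)) = H/(-9 + H + u))
t(-4) - 28/(f(7, 10) + 1/(137 + 109)) = -4 - 28/(7/(-9 + 7 + 10) + 1/(137 + 109)) = -4 - 28/(7/8 + 1/246) = -4 - 28/(865/984) = -4 + (984/865)*(-28) = -4 - 27552/865 = -31012/865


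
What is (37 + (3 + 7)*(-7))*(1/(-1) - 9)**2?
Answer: -3300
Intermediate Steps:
(37 + (3 + 7)*(-7))*(1/(-1) - 9)**2 = (37 + 10*(-7))*(-1 - 9)**2 = (37 - 70)*(-10)**2 = -33*100 = -3300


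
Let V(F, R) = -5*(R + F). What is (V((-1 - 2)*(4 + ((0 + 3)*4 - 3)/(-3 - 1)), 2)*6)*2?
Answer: 195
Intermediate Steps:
V(F, R) = -5*F - 5*R (V(F, R) = -5*(F + R) = -5*F - 5*R)
(V((-1 - 2)*(4 + ((0 + 3)*4 - 3)/(-3 - 1)), 2)*6)*2 = ((-5*(-1 - 2)*(4 + ((0 + 3)*4 - 3)/(-3 - 1)) - 5*2)*6)*2 = ((-(-15)*(4 + (3*4 - 3)/(-4)) - 10)*6)*2 = ((-(-15)*(4 + (12 - 3)*(-¼)) - 10)*6)*2 = ((-(-15)*(4 + 9*(-¼)) - 10)*6)*2 = ((-(-15)*(4 - 9/4) - 10)*6)*2 = ((-(-15)*7/4 - 10)*6)*2 = ((-5*(-21/4) - 10)*6)*2 = ((105/4 - 10)*6)*2 = ((65/4)*6)*2 = (195/2)*2 = 195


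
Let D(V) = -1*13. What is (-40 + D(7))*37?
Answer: -1961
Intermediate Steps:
D(V) = -13
(-40 + D(7))*37 = (-40 - 13)*37 = -53*37 = -1961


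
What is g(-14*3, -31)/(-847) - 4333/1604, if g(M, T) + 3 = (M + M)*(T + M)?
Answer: -13500967/1358588 ≈ -9.9375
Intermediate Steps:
g(M, T) = -3 + 2*M*(M + T) (g(M, T) = -3 + (M + M)*(T + M) = -3 + (2*M)*(M + T) = -3 + 2*M*(M + T))
g(-14*3, -31)/(-847) - 4333/1604 = (-3 + 2*(-14*3)² + 2*(-14*3)*(-31))/(-847) - 4333/1604 = (-3 + 2*(-42)² + 2*(-42)*(-31))*(-1/847) - 4333*1/1604 = (-3 + 2*1764 + 2604)*(-1/847) - 4333/1604 = (-3 + 3528 + 2604)*(-1/847) - 4333/1604 = 6129*(-1/847) - 4333/1604 = -6129/847 - 4333/1604 = -13500967/1358588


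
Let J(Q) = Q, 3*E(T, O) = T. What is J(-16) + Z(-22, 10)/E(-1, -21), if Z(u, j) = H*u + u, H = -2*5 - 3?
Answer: -808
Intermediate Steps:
E(T, O) = T/3
H = -13 (H = -10 - 3 = -13)
Z(u, j) = -12*u (Z(u, j) = -13*u + u = -12*u)
J(-16) + Z(-22, 10)/E(-1, -21) = -16 + (-12*(-22))/(((⅓)*(-1))) = -16 + 264/(-⅓) = -16 + 264*(-3) = -16 - 792 = -808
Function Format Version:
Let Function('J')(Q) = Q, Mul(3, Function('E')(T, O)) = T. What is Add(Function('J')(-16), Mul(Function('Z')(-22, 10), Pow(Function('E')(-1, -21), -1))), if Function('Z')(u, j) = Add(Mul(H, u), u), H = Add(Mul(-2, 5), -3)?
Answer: -808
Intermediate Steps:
Function('E')(T, O) = Mul(Rational(1, 3), T)
H = -13 (H = Add(-10, -3) = -13)
Function('Z')(u, j) = Mul(-12, u) (Function('Z')(u, j) = Add(Mul(-13, u), u) = Mul(-12, u))
Add(Function('J')(-16), Mul(Function('Z')(-22, 10), Pow(Function('E')(-1, -21), -1))) = Add(-16, Mul(Mul(-12, -22), Pow(Mul(Rational(1, 3), -1), -1))) = Add(-16, Mul(264, Pow(Rational(-1, 3), -1))) = Add(-16, Mul(264, -3)) = Add(-16, -792) = -808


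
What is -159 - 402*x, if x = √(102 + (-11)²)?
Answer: -159 - 402*√223 ≈ -6162.1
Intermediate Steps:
x = √223 (x = √(102 + 121) = √223 ≈ 14.933)
-159 - 402*x = -159 - 402*√223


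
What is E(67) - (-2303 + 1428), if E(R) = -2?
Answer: 873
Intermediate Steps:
E(67) - (-2303 + 1428) = -2 - (-2303 + 1428) = -2 - 1*(-875) = -2 + 875 = 873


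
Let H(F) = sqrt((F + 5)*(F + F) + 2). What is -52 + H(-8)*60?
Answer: -52 + 300*sqrt(2) ≈ 372.26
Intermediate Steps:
H(F) = sqrt(2 + 2*F*(5 + F)) (H(F) = sqrt((5 + F)*(2*F) + 2) = sqrt(2*F*(5 + F) + 2) = sqrt(2 + 2*F*(5 + F)))
-52 + H(-8)*60 = -52 + sqrt(2 + 2*(-8)**2 + 10*(-8))*60 = -52 + sqrt(2 + 2*64 - 80)*60 = -52 + sqrt(2 + 128 - 80)*60 = -52 + sqrt(50)*60 = -52 + (5*sqrt(2))*60 = -52 + 300*sqrt(2)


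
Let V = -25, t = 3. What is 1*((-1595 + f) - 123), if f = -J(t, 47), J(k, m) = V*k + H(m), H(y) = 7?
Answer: -1650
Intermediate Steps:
J(k, m) = 7 - 25*k (J(k, m) = -25*k + 7 = 7 - 25*k)
f = 68 (f = -(7 - 25*3) = -(7 - 75) = -1*(-68) = 68)
1*((-1595 + f) - 123) = 1*((-1595 + 68) - 123) = 1*(-1527 - 123) = 1*(-1650) = -1650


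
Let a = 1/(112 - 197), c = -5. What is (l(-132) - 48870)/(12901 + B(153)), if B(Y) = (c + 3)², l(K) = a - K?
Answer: -4142731/1096925 ≈ -3.7767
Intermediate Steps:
a = -1/85 (a = 1/(-85) = -1/85 ≈ -0.011765)
l(K) = -1/85 - K
B(Y) = 4 (B(Y) = (-5 + 3)² = (-2)² = 4)
(l(-132) - 48870)/(12901 + B(153)) = ((-1/85 - 1*(-132)) - 48870)/(12901 + 4) = ((-1/85 + 132) - 48870)/12905 = (11219/85 - 48870)*(1/12905) = -4142731/85*1/12905 = -4142731/1096925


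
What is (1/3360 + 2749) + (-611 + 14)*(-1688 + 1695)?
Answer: -4804799/3360 ≈ -1430.0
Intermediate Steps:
(1/3360 + 2749) + (-611 + 14)*(-1688 + 1695) = (1/3360 + 2749) - 597*7 = 9236641/3360 - 4179 = -4804799/3360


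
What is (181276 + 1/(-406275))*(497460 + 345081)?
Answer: 20683793708863453/135425 ≈ 1.5273e+11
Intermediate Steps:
(181276 + 1/(-406275))*(497460 + 345081) = (181276 - 1/406275)*842541 = (73647906899/406275)*842541 = 20683793708863453/135425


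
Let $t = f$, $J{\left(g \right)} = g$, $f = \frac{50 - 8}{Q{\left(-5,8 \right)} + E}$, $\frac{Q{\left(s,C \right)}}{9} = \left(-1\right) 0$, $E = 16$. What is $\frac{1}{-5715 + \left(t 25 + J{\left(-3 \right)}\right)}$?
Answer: $- \frac{8}{45219} \approx -0.00017692$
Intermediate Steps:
$Q{\left(s,C \right)} = 0$ ($Q{\left(s,C \right)} = 9 \left(\left(-1\right) 0\right) = 9 \cdot 0 = 0$)
$f = \frac{21}{8}$ ($f = \frac{50 - 8}{0 + 16} = \frac{42}{16} = 42 \cdot \frac{1}{16} = \frac{21}{8} \approx 2.625$)
$t = \frac{21}{8} \approx 2.625$
$\frac{1}{-5715 + \left(t 25 + J{\left(-3 \right)}\right)} = \frac{1}{-5715 + \left(\frac{21}{8} \cdot 25 - 3\right)} = \frac{1}{-5715 + \left(\frac{525}{8} - 3\right)} = \frac{1}{-5715 + \frac{501}{8}} = \frac{1}{- \frac{45219}{8}} = - \frac{8}{45219}$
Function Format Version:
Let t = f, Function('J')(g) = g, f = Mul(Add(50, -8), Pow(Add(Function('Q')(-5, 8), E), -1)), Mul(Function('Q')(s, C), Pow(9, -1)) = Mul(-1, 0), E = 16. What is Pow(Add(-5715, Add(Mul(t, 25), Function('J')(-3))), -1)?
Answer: Rational(-8, 45219) ≈ -0.00017692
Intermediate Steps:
Function('Q')(s, C) = 0 (Function('Q')(s, C) = Mul(9, Mul(-1, 0)) = Mul(9, 0) = 0)
f = Rational(21, 8) (f = Mul(Add(50, -8), Pow(Add(0, 16), -1)) = Mul(42, Pow(16, -1)) = Mul(42, Rational(1, 16)) = Rational(21, 8) ≈ 2.6250)
t = Rational(21, 8) ≈ 2.6250
Pow(Add(-5715, Add(Mul(t, 25), Function('J')(-3))), -1) = Pow(Add(-5715, Add(Mul(Rational(21, 8), 25), -3)), -1) = Pow(Add(-5715, Add(Rational(525, 8), -3)), -1) = Pow(Add(-5715, Rational(501, 8)), -1) = Pow(Rational(-45219, 8), -1) = Rational(-8, 45219)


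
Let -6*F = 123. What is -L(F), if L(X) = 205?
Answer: -205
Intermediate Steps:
F = -41/2 (F = -⅙*123 = -41/2 ≈ -20.500)
-L(F) = -1*205 = -205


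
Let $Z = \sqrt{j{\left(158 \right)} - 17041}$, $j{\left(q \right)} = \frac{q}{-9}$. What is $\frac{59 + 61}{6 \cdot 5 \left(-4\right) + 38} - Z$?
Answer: $- \frac{60}{41} - \frac{i \sqrt{153527}}{3} \approx -1.4634 - 130.61 i$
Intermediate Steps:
$j{\left(q \right)} = - \frac{q}{9}$ ($j{\left(q \right)} = q \left(- \frac{1}{9}\right) = - \frac{q}{9}$)
$Z = \frac{i \sqrt{153527}}{3}$ ($Z = \sqrt{\left(- \frac{1}{9}\right) 158 - 17041} = \sqrt{- \frac{158}{9} - 17041} = \sqrt{- \frac{153527}{9}} = \frac{i \sqrt{153527}}{3} \approx 130.61 i$)
$\frac{59 + 61}{6 \cdot 5 \left(-4\right) + 38} - Z = \frac{59 + 61}{6 \cdot 5 \left(-4\right) + 38} - \frac{i \sqrt{153527}}{3} = \frac{120}{30 \left(-4\right) + 38} - \frac{i \sqrt{153527}}{3} = \frac{120}{-120 + 38} - \frac{i \sqrt{153527}}{3} = \frac{120}{-82} - \frac{i \sqrt{153527}}{3} = 120 \left(- \frac{1}{82}\right) - \frac{i \sqrt{153527}}{3} = - \frac{60}{41} - \frac{i \sqrt{153527}}{3}$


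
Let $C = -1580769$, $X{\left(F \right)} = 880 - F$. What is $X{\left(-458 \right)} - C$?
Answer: $1582107$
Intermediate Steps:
$X{\left(-458 \right)} - C = \left(880 - -458\right) - -1580769 = \left(880 + 458\right) + 1580769 = 1338 + 1580769 = 1582107$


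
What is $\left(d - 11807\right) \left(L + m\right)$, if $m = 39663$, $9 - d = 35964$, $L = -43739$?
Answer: $194677912$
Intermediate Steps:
$d = -35955$ ($d = 9 - 35964 = -35955$)
$\left(d - 11807\right) \left(L + m\right) = \left(-35955 - 11807\right) \left(-43739 + 39663\right) = \left(-47762\right) \left(-4076\right) = 194677912$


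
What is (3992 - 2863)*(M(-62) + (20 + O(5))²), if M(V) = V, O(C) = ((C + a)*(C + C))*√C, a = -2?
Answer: 5462102 + 1354800*√5 ≈ 8.4915e+6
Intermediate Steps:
O(C) = 2*C^(3/2)*(-2 + C) (O(C) = ((C - 2)*(C + C))*√C = ((-2 + C)*(2*C))*√C = (2*C*(-2 + C))*√C = 2*C^(3/2)*(-2 + C))
(3992 - 2863)*(M(-62) + (20 + O(5))²) = (3992 - 2863)*(-62 + (20 + 2*5^(3/2)*(-2 + 5))²) = 1129*(-62 + (20 + 2*(5*√5)*3)²) = 1129*(-62 + (20 + 30*√5)²) = -69998 + 1129*(20 + 30*√5)²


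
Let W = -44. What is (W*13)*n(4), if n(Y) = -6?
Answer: 3432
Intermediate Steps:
(W*13)*n(4) = -44*13*(-6) = -572*(-6) = 3432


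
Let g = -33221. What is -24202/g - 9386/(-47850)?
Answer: 734939003/794812425 ≈ 0.92467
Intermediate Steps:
-24202/g - 9386/(-47850) = -24202/(-33221) - 9386/(-47850) = -24202*(-1/33221) - 9386*(-1/47850) = 24202/33221 + 4693/23925 = 734939003/794812425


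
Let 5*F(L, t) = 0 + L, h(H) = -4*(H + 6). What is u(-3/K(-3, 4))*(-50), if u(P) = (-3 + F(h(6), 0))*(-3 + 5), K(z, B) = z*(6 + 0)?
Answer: 1260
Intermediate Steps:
h(H) = -24 - 4*H (h(H) = -4*(6 + H) = -24 - 4*H)
K(z, B) = 6*z (K(z, B) = z*6 = 6*z)
F(L, t) = L/5 (F(L, t) = (0 + L)/5 = L/5)
u(P) = -126/5 (u(P) = (-3 + (-24 - 4*6)/5)*(-3 + 5) = (-3 + (-24 - 24)/5)*2 = (-3 + (1/5)*(-48))*2 = (-3 - 48/5)*2 = -63/5*2 = -126/5)
u(-3/K(-3, 4))*(-50) = -126/5*(-50) = 1260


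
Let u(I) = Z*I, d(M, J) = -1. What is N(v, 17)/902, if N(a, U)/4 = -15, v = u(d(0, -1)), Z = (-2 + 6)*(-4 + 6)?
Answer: -30/451 ≈ -0.066519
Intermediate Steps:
Z = 8 (Z = 4*2 = 8)
u(I) = 8*I
v = -8 (v = 8*(-1) = -8)
N(a, U) = -60 (N(a, U) = 4*(-15) = -60)
N(v, 17)/902 = -60/902 = (1/902)*(-60) = -30/451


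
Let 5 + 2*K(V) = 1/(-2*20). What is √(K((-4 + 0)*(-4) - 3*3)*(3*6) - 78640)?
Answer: I*√31474090/20 ≈ 280.51*I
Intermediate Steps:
K(V) = -201/80 (K(V) = -5/2 + 1/(2*((-2*20))) = -5/2 + (½)/(-40) = -5/2 + (½)*(-1/40) = -5/2 - 1/80 = -201/80)
√(K((-4 + 0)*(-4) - 3*3)*(3*6) - 78640) = √(-603*6/80 - 78640) = √(-201/80*18 - 78640) = √(-1809/40 - 78640) = √(-3147409/40) = I*√31474090/20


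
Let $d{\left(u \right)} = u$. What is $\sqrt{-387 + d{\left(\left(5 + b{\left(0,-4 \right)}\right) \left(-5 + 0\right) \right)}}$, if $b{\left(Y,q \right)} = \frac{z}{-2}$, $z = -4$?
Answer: $i \sqrt{422} \approx 20.543 i$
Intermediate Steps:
$b{\left(Y,q \right)} = 2$ ($b{\left(Y,q \right)} = - \frac{4}{-2} = \left(-4\right) \left(- \frac{1}{2}\right) = 2$)
$\sqrt{-387 + d{\left(\left(5 + b{\left(0,-4 \right)}\right) \left(-5 + 0\right) \right)}} = \sqrt{-387 + \left(5 + 2\right) \left(-5 + 0\right)} = \sqrt{-387 + 7 \left(-5\right)} = \sqrt{-387 - 35} = \sqrt{-422} = i \sqrt{422}$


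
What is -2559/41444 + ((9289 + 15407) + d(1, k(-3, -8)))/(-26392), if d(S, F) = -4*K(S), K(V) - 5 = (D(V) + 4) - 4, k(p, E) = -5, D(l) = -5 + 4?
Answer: -136296881/136723756 ≈ -0.99688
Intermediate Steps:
D(l) = -1
K(V) = 4 (K(V) = 5 + ((-1 + 4) - 4) = 5 + (3 - 4) = 5 - 1 = 4)
d(S, F) = -16 (d(S, F) = -4*4 = -16)
-2559/41444 + ((9289 + 15407) + d(1, k(-3, -8)))/(-26392) = -2559/41444 + ((9289 + 15407) - 16)/(-26392) = -2559*1/41444 + (24696 - 16)*(-1/26392) = -2559/41444 + 24680*(-1/26392) = -2559/41444 - 3085/3299 = -136296881/136723756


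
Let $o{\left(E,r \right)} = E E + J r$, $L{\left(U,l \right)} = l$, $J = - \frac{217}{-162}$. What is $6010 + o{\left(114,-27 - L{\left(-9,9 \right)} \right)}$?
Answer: $\frac{170620}{9} \approx 18958.0$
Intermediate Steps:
$J = \frac{217}{162}$ ($J = \left(-217\right) \left(- \frac{1}{162}\right) = \frac{217}{162} \approx 1.3395$)
$o{\left(E,r \right)} = E^{2} + \frac{217 r}{162}$ ($o{\left(E,r \right)} = E E + \frac{217 r}{162} = E^{2} + \frac{217 r}{162}$)
$6010 + o{\left(114,-27 - L{\left(-9,9 \right)} \right)} = 6010 + \left(114^{2} + \frac{217 \left(-27 - 9\right)}{162}\right) = 6010 + \left(12996 + \frac{217 \left(-27 - 9\right)}{162}\right) = 6010 + \left(12996 + \frac{217}{162} \left(-36\right)\right) = 6010 + \left(12996 - \frac{434}{9}\right) = 6010 + \frac{116530}{9} = \frac{170620}{9}$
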